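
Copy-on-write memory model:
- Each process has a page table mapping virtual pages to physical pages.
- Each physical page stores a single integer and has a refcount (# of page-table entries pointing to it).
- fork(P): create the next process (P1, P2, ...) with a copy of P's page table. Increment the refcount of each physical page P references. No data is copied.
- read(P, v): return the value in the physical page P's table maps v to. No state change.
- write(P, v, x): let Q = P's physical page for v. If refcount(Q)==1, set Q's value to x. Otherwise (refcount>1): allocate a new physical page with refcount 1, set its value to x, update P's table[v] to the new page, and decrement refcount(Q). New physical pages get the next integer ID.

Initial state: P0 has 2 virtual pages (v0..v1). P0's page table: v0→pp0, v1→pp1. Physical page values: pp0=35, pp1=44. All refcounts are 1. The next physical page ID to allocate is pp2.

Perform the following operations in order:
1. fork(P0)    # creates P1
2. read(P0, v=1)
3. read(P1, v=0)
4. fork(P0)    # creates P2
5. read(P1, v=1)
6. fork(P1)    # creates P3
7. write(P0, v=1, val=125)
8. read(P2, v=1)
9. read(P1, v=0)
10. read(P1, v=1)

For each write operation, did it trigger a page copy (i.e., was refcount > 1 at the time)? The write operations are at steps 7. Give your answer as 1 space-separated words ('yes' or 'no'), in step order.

Op 1: fork(P0) -> P1. 2 ppages; refcounts: pp0:2 pp1:2
Op 2: read(P0, v1) -> 44. No state change.
Op 3: read(P1, v0) -> 35. No state change.
Op 4: fork(P0) -> P2. 2 ppages; refcounts: pp0:3 pp1:3
Op 5: read(P1, v1) -> 44. No state change.
Op 6: fork(P1) -> P3. 2 ppages; refcounts: pp0:4 pp1:4
Op 7: write(P0, v1, 125). refcount(pp1)=4>1 -> COPY to pp2. 3 ppages; refcounts: pp0:4 pp1:3 pp2:1
Op 8: read(P2, v1) -> 44. No state change.
Op 9: read(P1, v0) -> 35. No state change.
Op 10: read(P1, v1) -> 44. No state change.

yes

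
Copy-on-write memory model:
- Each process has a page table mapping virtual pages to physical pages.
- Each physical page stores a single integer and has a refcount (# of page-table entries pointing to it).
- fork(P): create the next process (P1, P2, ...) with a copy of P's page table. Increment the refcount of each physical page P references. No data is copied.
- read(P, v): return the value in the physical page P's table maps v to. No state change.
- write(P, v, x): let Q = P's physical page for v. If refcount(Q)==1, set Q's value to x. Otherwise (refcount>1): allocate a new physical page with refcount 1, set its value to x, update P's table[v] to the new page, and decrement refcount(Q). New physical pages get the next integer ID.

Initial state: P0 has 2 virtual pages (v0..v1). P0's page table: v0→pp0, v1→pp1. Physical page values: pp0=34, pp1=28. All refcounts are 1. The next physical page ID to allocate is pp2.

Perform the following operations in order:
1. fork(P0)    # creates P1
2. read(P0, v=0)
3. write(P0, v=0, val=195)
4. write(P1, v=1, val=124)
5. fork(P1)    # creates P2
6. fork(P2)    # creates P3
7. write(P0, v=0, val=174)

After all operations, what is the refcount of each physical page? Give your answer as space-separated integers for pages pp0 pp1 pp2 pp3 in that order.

Op 1: fork(P0) -> P1. 2 ppages; refcounts: pp0:2 pp1:2
Op 2: read(P0, v0) -> 34. No state change.
Op 3: write(P0, v0, 195). refcount(pp0)=2>1 -> COPY to pp2. 3 ppages; refcounts: pp0:1 pp1:2 pp2:1
Op 4: write(P1, v1, 124). refcount(pp1)=2>1 -> COPY to pp3. 4 ppages; refcounts: pp0:1 pp1:1 pp2:1 pp3:1
Op 5: fork(P1) -> P2. 4 ppages; refcounts: pp0:2 pp1:1 pp2:1 pp3:2
Op 6: fork(P2) -> P3. 4 ppages; refcounts: pp0:3 pp1:1 pp2:1 pp3:3
Op 7: write(P0, v0, 174). refcount(pp2)=1 -> write in place. 4 ppages; refcounts: pp0:3 pp1:1 pp2:1 pp3:3

Answer: 3 1 1 3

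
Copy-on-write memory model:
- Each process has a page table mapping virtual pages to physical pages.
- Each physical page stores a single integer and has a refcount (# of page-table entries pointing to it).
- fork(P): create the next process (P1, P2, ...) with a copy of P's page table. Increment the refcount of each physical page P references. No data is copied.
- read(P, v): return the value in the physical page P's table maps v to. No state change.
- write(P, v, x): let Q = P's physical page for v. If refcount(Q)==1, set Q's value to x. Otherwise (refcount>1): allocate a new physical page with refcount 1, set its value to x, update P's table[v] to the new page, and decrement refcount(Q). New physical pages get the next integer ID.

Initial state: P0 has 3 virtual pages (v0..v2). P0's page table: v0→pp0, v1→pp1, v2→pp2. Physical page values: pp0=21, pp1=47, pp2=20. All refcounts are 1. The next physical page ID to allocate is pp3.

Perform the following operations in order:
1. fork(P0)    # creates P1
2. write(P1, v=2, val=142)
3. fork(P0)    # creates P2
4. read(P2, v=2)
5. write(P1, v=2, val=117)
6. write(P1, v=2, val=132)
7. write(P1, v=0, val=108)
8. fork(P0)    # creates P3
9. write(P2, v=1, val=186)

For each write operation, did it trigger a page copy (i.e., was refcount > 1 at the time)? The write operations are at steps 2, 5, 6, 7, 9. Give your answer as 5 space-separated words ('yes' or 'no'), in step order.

Op 1: fork(P0) -> P1. 3 ppages; refcounts: pp0:2 pp1:2 pp2:2
Op 2: write(P1, v2, 142). refcount(pp2)=2>1 -> COPY to pp3. 4 ppages; refcounts: pp0:2 pp1:2 pp2:1 pp3:1
Op 3: fork(P0) -> P2. 4 ppages; refcounts: pp0:3 pp1:3 pp2:2 pp3:1
Op 4: read(P2, v2) -> 20. No state change.
Op 5: write(P1, v2, 117). refcount(pp3)=1 -> write in place. 4 ppages; refcounts: pp0:3 pp1:3 pp2:2 pp3:1
Op 6: write(P1, v2, 132). refcount(pp3)=1 -> write in place. 4 ppages; refcounts: pp0:3 pp1:3 pp2:2 pp3:1
Op 7: write(P1, v0, 108). refcount(pp0)=3>1 -> COPY to pp4. 5 ppages; refcounts: pp0:2 pp1:3 pp2:2 pp3:1 pp4:1
Op 8: fork(P0) -> P3. 5 ppages; refcounts: pp0:3 pp1:4 pp2:3 pp3:1 pp4:1
Op 9: write(P2, v1, 186). refcount(pp1)=4>1 -> COPY to pp5. 6 ppages; refcounts: pp0:3 pp1:3 pp2:3 pp3:1 pp4:1 pp5:1

yes no no yes yes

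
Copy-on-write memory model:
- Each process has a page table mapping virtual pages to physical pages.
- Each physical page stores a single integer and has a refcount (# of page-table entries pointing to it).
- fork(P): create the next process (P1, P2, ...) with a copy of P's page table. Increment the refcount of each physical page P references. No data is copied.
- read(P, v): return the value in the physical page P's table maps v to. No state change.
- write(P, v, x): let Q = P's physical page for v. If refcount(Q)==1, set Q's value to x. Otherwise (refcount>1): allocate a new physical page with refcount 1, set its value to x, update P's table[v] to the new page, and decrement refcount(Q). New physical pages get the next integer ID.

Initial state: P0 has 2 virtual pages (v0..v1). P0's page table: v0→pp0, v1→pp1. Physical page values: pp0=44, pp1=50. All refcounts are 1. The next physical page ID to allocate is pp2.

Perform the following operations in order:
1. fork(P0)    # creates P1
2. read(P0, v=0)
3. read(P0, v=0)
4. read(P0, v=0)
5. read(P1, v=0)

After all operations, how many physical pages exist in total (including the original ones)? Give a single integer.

Op 1: fork(P0) -> P1. 2 ppages; refcounts: pp0:2 pp1:2
Op 2: read(P0, v0) -> 44. No state change.
Op 3: read(P0, v0) -> 44. No state change.
Op 4: read(P0, v0) -> 44. No state change.
Op 5: read(P1, v0) -> 44. No state change.

Answer: 2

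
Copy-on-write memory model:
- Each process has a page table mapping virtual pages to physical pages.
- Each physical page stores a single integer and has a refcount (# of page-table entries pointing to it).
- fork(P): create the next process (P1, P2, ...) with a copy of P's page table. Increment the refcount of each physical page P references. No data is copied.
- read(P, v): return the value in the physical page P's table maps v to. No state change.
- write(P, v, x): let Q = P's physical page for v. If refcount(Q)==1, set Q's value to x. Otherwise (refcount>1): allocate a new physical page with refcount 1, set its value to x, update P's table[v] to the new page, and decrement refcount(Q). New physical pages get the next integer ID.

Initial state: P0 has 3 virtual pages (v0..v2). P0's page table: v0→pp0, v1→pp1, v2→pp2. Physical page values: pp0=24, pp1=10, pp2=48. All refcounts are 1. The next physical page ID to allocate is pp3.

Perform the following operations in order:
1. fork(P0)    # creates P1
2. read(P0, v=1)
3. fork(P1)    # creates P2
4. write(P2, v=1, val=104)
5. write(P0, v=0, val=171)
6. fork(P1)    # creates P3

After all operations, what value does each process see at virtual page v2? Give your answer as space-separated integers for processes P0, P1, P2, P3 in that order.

Op 1: fork(P0) -> P1. 3 ppages; refcounts: pp0:2 pp1:2 pp2:2
Op 2: read(P0, v1) -> 10. No state change.
Op 3: fork(P1) -> P2. 3 ppages; refcounts: pp0:3 pp1:3 pp2:3
Op 4: write(P2, v1, 104). refcount(pp1)=3>1 -> COPY to pp3. 4 ppages; refcounts: pp0:3 pp1:2 pp2:3 pp3:1
Op 5: write(P0, v0, 171). refcount(pp0)=3>1 -> COPY to pp4. 5 ppages; refcounts: pp0:2 pp1:2 pp2:3 pp3:1 pp4:1
Op 6: fork(P1) -> P3. 5 ppages; refcounts: pp0:3 pp1:3 pp2:4 pp3:1 pp4:1
P0: v2 -> pp2 = 48
P1: v2 -> pp2 = 48
P2: v2 -> pp2 = 48
P3: v2 -> pp2 = 48

Answer: 48 48 48 48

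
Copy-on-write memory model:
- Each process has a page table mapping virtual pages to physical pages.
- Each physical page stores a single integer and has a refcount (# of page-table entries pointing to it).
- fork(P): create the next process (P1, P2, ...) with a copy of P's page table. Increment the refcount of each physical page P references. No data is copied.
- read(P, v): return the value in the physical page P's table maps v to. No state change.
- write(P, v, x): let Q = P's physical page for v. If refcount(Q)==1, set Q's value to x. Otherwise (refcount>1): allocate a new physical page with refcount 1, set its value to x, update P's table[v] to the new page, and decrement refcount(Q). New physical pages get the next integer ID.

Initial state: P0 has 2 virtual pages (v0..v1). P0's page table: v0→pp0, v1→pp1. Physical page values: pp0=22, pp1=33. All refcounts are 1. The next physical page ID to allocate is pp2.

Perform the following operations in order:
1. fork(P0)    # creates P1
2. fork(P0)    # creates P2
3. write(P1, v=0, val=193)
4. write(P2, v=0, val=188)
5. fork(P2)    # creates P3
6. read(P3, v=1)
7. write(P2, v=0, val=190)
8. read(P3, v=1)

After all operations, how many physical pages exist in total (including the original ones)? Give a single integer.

Op 1: fork(P0) -> P1. 2 ppages; refcounts: pp0:2 pp1:2
Op 2: fork(P0) -> P2. 2 ppages; refcounts: pp0:3 pp1:3
Op 3: write(P1, v0, 193). refcount(pp0)=3>1 -> COPY to pp2. 3 ppages; refcounts: pp0:2 pp1:3 pp2:1
Op 4: write(P2, v0, 188). refcount(pp0)=2>1 -> COPY to pp3. 4 ppages; refcounts: pp0:1 pp1:3 pp2:1 pp3:1
Op 5: fork(P2) -> P3. 4 ppages; refcounts: pp0:1 pp1:4 pp2:1 pp3:2
Op 6: read(P3, v1) -> 33. No state change.
Op 7: write(P2, v0, 190). refcount(pp3)=2>1 -> COPY to pp4. 5 ppages; refcounts: pp0:1 pp1:4 pp2:1 pp3:1 pp4:1
Op 8: read(P3, v1) -> 33. No state change.

Answer: 5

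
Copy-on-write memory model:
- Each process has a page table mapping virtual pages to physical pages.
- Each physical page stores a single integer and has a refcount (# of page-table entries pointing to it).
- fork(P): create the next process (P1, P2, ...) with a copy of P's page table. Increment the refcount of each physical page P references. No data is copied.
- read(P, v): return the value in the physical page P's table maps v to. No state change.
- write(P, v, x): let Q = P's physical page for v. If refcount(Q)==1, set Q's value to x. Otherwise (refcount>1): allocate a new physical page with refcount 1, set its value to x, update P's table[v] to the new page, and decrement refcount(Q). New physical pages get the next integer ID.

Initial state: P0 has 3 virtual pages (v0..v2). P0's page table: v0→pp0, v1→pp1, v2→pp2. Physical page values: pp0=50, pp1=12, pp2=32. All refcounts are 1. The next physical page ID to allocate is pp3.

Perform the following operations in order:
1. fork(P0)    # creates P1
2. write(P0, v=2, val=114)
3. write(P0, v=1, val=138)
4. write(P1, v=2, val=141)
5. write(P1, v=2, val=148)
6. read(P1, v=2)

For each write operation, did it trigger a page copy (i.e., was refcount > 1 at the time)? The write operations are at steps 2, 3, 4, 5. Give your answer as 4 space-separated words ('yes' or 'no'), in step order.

Op 1: fork(P0) -> P1. 3 ppages; refcounts: pp0:2 pp1:2 pp2:2
Op 2: write(P0, v2, 114). refcount(pp2)=2>1 -> COPY to pp3. 4 ppages; refcounts: pp0:2 pp1:2 pp2:1 pp3:1
Op 3: write(P0, v1, 138). refcount(pp1)=2>1 -> COPY to pp4. 5 ppages; refcounts: pp0:2 pp1:1 pp2:1 pp3:1 pp4:1
Op 4: write(P1, v2, 141). refcount(pp2)=1 -> write in place. 5 ppages; refcounts: pp0:2 pp1:1 pp2:1 pp3:1 pp4:1
Op 5: write(P1, v2, 148). refcount(pp2)=1 -> write in place. 5 ppages; refcounts: pp0:2 pp1:1 pp2:1 pp3:1 pp4:1
Op 6: read(P1, v2) -> 148. No state change.

yes yes no no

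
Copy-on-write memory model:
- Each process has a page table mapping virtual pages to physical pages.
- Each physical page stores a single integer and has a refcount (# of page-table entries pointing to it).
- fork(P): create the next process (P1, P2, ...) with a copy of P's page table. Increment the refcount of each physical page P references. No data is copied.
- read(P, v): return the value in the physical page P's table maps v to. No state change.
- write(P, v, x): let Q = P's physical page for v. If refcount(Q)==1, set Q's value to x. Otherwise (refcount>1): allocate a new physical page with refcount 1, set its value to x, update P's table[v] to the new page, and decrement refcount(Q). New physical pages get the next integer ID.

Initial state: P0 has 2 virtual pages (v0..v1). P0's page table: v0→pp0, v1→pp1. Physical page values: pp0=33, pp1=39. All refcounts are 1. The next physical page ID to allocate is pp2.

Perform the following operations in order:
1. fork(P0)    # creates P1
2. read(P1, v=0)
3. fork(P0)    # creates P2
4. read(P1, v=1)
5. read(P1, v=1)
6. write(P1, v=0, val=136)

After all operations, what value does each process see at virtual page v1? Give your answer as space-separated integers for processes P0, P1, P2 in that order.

Answer: 39 39 39

Derivation:
Op 1: fork(P0) -> P1. 2 ppages; refcounts: pp0:2 pp1:2
Op 2: read(P1, v0) -> 33. No state change.
Op 3: fork(P0) -> P2. 2 ppages; refcounts: pp0:3 pp1:3
Op 4: read(P1, v1) -> 39. No state change.
Op 5: read(P1, v1) -> 39. No state change.
Op 6: write(P1, v0, 136). refcount(pp0)=3>1 -> COPY to pp2. 3 ppages; refcounts: pp0:2 pp1:3 pp2:1
P0: v1 -> pp1 = 39
P1: v1 -> pp1 = 39
P2: v1 -> pp1 = 39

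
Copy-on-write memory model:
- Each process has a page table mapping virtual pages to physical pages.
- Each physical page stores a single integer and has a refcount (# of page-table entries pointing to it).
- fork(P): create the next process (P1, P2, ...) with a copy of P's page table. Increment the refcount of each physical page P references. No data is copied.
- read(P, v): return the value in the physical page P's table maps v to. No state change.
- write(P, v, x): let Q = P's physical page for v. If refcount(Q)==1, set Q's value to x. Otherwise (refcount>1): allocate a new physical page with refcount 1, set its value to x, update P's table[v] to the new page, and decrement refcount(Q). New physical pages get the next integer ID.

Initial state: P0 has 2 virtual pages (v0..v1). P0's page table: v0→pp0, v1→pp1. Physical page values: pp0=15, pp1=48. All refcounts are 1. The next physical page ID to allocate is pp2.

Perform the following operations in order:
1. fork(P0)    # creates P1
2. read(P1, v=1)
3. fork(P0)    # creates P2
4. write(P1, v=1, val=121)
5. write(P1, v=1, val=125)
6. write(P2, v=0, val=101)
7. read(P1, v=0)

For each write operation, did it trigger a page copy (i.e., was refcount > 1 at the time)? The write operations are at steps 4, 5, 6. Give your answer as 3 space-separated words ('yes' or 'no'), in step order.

Op 1: fork(P0) -> P1. 2 ppages; refcounts: pp0:2 pp1:2
Op 2: read(P1, v1) -> 48. No state change.
Op 3: fork(P0) -> P2. 2 ppages; refcounts: pp0:3 pp1:3
Op 4: write(P1, v1, 121). refcount(pp1)=3>1 -> COPY to pp2. 3 ppages; refcounts: pp0:3 pp1:2 pp2:1
Op 5: write(P1, v1, 125). refcount(pp2)=1 -> write in place. 3 ppages; refcounts: pp0:3 pp1:2 pp2:1
Op 6: write(P2, v0, 101). refcount(pp0)=3>1 -> COPY to pp3. 4 ppages; refcounts: pp0:2 pp1:2 pp2:1 pp3:1
Op 7: read(P1, v0) -> 15. No state change.

yes no yes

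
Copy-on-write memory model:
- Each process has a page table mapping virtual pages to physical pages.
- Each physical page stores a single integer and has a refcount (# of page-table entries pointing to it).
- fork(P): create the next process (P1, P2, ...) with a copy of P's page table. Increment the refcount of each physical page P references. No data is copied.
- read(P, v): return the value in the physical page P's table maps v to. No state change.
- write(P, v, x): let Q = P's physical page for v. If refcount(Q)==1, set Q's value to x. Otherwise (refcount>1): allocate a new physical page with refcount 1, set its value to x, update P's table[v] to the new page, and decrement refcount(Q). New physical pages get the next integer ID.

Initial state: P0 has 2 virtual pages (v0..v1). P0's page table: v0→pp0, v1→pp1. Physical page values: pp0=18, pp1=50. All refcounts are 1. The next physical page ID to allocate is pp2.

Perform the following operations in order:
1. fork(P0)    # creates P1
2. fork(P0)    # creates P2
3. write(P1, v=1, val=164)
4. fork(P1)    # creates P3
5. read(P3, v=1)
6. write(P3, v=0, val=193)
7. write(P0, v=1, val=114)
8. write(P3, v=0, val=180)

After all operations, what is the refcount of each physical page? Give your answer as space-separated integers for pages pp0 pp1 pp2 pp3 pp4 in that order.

Answer: 3 1 2 1 1

Derivation:
Op 1: fork(P0) -> P1. 2 ppages; refcounts: pp0:2 pp1:2
Op 2: fork(P0) -> P2. 2 ppages; refcounts: pp0:3 pp1:3
Op 3: write(P1, v1, 164). refcount(pp1)=3>1 -> COPY to pp2. 3 ppages; refcounts: pp0:3 pp1:2 pp2:1
Op 4: fork(P1) -> P3. 3 ppages; refcounts: pp0:4 pp1:2 pp2:2
Op 5: read(P3, v1) -> 164. No state change.
Op 6: write(P3, v0, 193). refcount(pp0)=4>1 -> COPY to pp3. 4 ppages; refcounts: pp0:3 pp1:2 pp2:2 pp3:1
Op 7: write(P0, v1, 114). refcount(pp1)=2>1 -> COPY to pp4. 5 ppages; refcounts: pp0:3 pp1:1 pp2:2 pp3:1 pp4:1
Op 8: write(P3, v0, 180). refcount(pp3)=1 -> write in place. 5 ppages; refcounts: pp0:3 pp1:1 pp2:2 pp3:1 pp4:1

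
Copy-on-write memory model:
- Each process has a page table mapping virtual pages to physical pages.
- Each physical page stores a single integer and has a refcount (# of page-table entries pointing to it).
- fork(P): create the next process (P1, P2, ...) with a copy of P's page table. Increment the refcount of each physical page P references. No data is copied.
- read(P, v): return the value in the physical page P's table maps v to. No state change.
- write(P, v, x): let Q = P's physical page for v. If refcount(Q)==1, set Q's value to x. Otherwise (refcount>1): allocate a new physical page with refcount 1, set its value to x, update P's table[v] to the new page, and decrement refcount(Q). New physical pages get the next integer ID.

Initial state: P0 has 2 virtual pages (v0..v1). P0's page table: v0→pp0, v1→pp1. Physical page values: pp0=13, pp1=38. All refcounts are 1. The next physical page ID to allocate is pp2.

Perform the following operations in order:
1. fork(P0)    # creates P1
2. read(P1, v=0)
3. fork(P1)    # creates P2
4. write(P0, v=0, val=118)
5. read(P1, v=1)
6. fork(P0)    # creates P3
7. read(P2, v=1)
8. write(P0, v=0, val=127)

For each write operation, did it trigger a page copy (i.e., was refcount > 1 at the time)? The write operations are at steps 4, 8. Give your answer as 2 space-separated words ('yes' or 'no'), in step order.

Op 1: fork(P0) -> P1. 2 ppages; refcounts: pp0:2 pp1:2
Op 2: read(P1, v0) -> 13. No state change.
Op 3: fork(P1) -> P2. 2 ppages; refcounts: pp0:3 pp1:3
Op 4: write(P0, v0, 118). refcount(pp0)=3>1 -> COPY to pp2. 3 ppages; refcounts: pp0:2 pp1:3 pp2:1
Op 5: read(P1, v1) -> 38. No state change.
Op 6: fork(P0) -> P3. 3 ppages; refcounts: pp0:2 pp1:4 pp2:2
Op 7: read(P2, v1) -> 38. No state change.
Op 8: write(P0, v0, 127). refcount(pp2)=2>1 -> COPY to pp3. 4 ppages; refcounts: pp0:2 pp1:4 pp2:1 pp3:1

yes yes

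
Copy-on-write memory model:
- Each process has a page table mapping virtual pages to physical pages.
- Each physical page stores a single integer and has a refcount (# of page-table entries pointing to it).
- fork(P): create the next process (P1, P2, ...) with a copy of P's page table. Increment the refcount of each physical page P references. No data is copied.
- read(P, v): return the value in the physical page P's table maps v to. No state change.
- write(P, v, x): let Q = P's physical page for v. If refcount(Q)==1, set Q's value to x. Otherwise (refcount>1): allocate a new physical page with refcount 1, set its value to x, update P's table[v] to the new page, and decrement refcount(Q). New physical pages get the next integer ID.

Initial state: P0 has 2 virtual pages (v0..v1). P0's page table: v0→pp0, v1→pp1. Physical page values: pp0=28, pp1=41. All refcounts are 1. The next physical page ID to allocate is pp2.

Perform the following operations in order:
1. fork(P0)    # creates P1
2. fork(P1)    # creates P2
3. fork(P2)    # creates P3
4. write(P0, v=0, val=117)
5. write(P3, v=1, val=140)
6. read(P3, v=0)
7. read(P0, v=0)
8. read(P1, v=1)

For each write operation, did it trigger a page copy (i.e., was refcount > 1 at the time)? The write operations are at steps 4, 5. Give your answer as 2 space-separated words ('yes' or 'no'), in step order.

Op 1: fork(P0) -> P1. 2 ppages; refcounts: pp0:2 pp1:2
Op 2: fork(P1) -> P2. 2 ppages; refcounts: pp0:3 pp1:3
Op 3: fork(P2) -> P3. 2 ppages; refcounts: pp0:4 pp1:4
Op 4: write(P0, v0, 117). refcount(pp0)=4>1 -> COPY to pp2. 3 ppages; refcounts: pp0:3 pp1:4 pp2:1
Op 5: write(P3, v1, 140). refcount(pp1)=4>1 -> COPY to pp3. 4 ppages; refcounts: pp0:3 pp1:3 pp2:1 pp3:1
Op 6: read(P3, v0) -> 28. No state change.
Op 7: read(P0, v0) -> 117. No state change.
Op 8: read(P1, v1) -> 41. No state change.

yes yes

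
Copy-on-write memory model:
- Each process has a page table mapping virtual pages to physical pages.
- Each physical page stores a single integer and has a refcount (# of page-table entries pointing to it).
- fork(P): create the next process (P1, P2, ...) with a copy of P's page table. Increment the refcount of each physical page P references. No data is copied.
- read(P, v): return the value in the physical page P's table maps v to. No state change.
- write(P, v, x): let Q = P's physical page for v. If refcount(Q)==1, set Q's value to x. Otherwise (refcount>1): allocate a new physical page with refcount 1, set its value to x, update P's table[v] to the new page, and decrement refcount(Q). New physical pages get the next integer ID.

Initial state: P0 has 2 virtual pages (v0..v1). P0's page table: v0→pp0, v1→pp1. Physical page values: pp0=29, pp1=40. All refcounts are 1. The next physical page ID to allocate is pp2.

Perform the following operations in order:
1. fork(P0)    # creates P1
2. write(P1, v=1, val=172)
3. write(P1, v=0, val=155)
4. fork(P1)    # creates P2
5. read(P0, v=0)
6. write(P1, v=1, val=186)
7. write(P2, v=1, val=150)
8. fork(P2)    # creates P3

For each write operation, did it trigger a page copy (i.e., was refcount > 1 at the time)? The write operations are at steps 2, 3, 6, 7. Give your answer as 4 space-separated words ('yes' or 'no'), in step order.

Op 1: fork(P0) -> P1. 2 ppages; refcounts: pp0:2 pp1:2
Op 2: write(P1, v1, 172). refcount(pp1)=2>1 -> COPY to pp2. 3 ppages; refcounts: pp0:2 pp1:1 pp2:1
Op 3: write(P1, v0, 155). refcount(pp0)=2>1 -> COPY to pp3. 4 ppages; refcounts: pp0:1 pp1:1 pp2:1 pp3:1
Op 4: fork(P1) -> P2. 4 ppages; refcounts: pp0:1 pp1:1 pp2:2 pp3:2
Op 5: read(P0, v0) -> 29. No state change.
Op 6: write(P1, v1, 186). refcount(pp2)=2>1 -> COPY to pp4. 5 ppages; refcounts: pp0:1 pp1:1 pp2:1 pp3:2 pp4:1
Op 7: write(P2, v1, 150). refcount(pp2)=1 -> write in place. 5 ppages; refcounts: pp0:1 pp1:1 pp2:1 pp3:2 pp4:1
Op 8: fork(P2) -> P3. 5 ppages; refcounts: pp0:1 pp1:1 pp2:2 pp3:3 pp4:1

yes yes yes no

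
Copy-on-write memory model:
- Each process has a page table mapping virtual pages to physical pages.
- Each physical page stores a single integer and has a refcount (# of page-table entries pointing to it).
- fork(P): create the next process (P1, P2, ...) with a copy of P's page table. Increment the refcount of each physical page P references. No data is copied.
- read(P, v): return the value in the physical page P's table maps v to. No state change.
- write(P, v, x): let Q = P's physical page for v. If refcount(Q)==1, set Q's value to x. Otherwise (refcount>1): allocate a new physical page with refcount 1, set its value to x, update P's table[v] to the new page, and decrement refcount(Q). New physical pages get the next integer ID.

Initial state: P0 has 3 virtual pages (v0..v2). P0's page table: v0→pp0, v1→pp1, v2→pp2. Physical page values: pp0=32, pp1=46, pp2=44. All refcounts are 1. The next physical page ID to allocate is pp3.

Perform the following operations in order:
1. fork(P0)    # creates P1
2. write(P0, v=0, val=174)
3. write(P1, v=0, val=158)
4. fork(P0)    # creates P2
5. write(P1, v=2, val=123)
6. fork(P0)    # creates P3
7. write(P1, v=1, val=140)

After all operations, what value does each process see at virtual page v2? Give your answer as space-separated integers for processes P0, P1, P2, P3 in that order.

Op 1: fork(P0) -> P1. 3 ppages; refcounts: pp0:2 pp1:2 pp2:2
Op 2: write(P0, v0, 174). refcount(pp0)=2>1 -> COPY to pp3. 4 ppages; refcounts: pp0:1 pp1:2 pp2:2 pp3:1
Op 3: write(P1, v0, 158). refcount(pp0)=1 -> write in place. 4 ppages; refcounts: pp0:1 pp1:2 pp2:2 pp3:1
Op 4: fork(P0) -> P2. 4 ppages; refcounts: pp0:1 pp1:3 pp2:3 pp3:2
Op 5: write(P1, v2, 123). refcount(pp2)=3>1 -> COPY to pp4. 5 ppages; refcounts: pp0:1 pp1:3 pp2:2 pp3:2 pp4:1
Op 6: fork(P0) -> P3. 5 ppages; refcounts: pp0:1 pp1:4 pp2:3 pp3:3 pp4:1
Op 7: write(P1, v1, 140). refcount(pp1)=4>1 -> COPY to pp5. 6 ppages; refcounts: pp0:1 pp1:3 pp2:3 pp3:3 pp4:1 pp5:1
P0: v2 -> pp2 = 44
P1: v2 -> pp4 = 123
P2: v2 -> pp2 = 44
P3: v2 -> pp2 = 44

Answer: 44 123 44 44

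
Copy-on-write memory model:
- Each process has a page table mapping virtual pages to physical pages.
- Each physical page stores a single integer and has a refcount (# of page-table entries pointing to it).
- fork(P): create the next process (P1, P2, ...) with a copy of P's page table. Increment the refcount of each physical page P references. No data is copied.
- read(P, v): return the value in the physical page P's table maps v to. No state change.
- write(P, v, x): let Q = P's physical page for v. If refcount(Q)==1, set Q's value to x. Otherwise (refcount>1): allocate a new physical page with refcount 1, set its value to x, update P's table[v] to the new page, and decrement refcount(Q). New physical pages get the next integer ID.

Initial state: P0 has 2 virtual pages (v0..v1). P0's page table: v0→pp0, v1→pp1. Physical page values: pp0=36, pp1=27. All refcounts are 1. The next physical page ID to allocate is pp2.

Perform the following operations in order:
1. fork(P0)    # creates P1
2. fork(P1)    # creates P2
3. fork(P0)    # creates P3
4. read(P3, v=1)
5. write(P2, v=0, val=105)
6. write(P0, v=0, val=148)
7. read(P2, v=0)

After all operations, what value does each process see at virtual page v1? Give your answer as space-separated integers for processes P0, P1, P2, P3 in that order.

Op 1: fork(P0) -> P1. 2 ppages; refcounts: pp0:2 pp1:2
Op 2: fork(P1) -> P2. 2 ppages; refcounts: pp0:3 pp1:3
Op 3: fork(P0) -> P3. 2 ppages; refcounts: pp0:4 pp1:4
Op 4: read(P3, v1) -> 27. No state change.
Op 5: write(P2, v0, 105). refcount(pp0)=4>1 -> COPY to pp2. 3 ppages; refcounts: pp0:3 pp1:4 pp2:1
Op 6: write(P0, v0, 148). refcount(pp0)=3>1 -> COPY to pp3. 4 ppages; refcounts: pp0:2 pp1:4 pp2:1 pp3:1
Op 7: read(P2, v0) -> 105. No state change.
P0: v1 -> pp1 = 27
P1: v1 -> pp1 = 27
P2: v1 -> pp1 = 27
P3: v1 -> pp1 = 27

Answer: 27 27 27 27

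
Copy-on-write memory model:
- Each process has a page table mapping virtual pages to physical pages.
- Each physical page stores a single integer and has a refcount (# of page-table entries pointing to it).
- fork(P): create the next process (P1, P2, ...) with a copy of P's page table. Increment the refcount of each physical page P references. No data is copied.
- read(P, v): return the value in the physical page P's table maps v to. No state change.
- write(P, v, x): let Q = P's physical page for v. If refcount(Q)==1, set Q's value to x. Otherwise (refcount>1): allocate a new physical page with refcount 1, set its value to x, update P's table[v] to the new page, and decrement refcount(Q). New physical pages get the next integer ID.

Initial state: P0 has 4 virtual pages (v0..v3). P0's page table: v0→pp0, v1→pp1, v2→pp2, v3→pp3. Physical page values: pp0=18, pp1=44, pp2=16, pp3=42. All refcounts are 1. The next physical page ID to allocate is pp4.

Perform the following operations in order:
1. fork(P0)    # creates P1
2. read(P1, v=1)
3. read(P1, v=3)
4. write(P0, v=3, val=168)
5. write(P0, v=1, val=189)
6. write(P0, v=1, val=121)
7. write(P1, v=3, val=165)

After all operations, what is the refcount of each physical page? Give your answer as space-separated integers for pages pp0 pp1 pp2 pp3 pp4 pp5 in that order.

Answer: 2 1 2 1 1 1

Derivation:
Op 1: fork(P0) -> P1. 4 ppages; refcounts: pp0:2 pp1:2 pp2:2 pp3:2
Op 2: read(P1, v1) -> 44. No state change.
Op 3: read(P1, v3) -> 42. No state change.
Op 4: write(P0, v3, 168). refcount(pp3)=2>1 -> COPY to pp4. 5 ppages; refcounts: pp0:2 pp1:2 pp2:2 pp3:1 pp4:1
Op 5: write(P0, v1, 189). refcount(pp1)=2>1 -> COPY to pp5. 6 ppages; refcounts: pp0:2 pp1:1 pp2:2 pp3:1 pp4:1 pp5:1
Op 6: write(P0, v1, 121). refcount(pp5)=1 -> write in place. 6 ppages; refcounts: pp0:2 pp1:1 pp2:2 pp3:1 pp4:1 pp5:1
Op 7: write(P1, v3, 165). refcount(pp3)=1 -> write in place. 6 ppages; refcounts: pp0:2 pp1:1 pp2:2 pp3:1 pp4:1 pp5:1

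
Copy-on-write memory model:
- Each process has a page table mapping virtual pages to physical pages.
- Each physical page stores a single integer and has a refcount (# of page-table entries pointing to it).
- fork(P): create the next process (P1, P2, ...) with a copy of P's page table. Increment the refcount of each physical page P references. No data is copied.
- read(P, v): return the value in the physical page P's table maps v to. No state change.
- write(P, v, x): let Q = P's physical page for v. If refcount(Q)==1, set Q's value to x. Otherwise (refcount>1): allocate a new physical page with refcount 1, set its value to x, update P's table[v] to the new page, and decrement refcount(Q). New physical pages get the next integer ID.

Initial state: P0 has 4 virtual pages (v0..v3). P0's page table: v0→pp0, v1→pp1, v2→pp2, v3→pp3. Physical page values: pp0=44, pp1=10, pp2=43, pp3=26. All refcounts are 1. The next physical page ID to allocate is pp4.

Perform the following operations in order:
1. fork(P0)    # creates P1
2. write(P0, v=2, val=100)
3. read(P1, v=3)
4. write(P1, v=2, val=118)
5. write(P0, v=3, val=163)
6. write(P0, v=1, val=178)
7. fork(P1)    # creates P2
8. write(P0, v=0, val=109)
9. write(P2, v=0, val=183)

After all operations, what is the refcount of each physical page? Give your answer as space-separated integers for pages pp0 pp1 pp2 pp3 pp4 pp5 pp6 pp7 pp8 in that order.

Op 1: fork(P0) -> P1. 4 ppages; refcounts: pp0:2 pp1:2 pp2:2 pp3:2
Op 2: write(P0, v2, 100). refcount(pp2)=2>1 -> COPY to pp4. 5 ppages; refcounts: pp0:2 pp1:2 pp2:1 pp3:2 pp4:1
Op 3: read(P1, v3) -> 26. No state change.
Op 4: write(P1, v2, 118). refcount(pp2)=1 -> write in place. 5 ppages; refcounts: pp0:2 pp1:2 pp2:1 pp3:2 pp4:1
Op 5: write(P0, v3, 163). refcount(pp3)=2>1 -> COPY to pp5. 6 ppages; refcounts: pp0:2 pp1:2 pp2:1 pp3:1 pp4:1 pp5:1
Op 6: write(P0, v1, 178). refcount(pp1)=2>1 -> COPY to pp6. 7 ppages; refcounts: pp0:2 pp1:1 pp2:1 pp3:1 pp4:1 pp5:1 pp6:1
Op 7: fork(P1) -> P2. 7 ppages; refcounts: pp0:3 pp1:2 pp2:2 pp3:2 pp4:1 pp5:1 pp6:1
Op 8: write(P0, v0, 109). refcount(pp0)=3>1 -> COPY to pp7. 8 ppages; refcounts: pp0:2 pp1:2 pp2:2 pp3:2 pp4:1 pp5:1 pp6:1 pp7:1
Op 9: write(P2, v0, 183). refcount(pp0)=2>1 -> COPY to pp8. 9 ppages; refcounts: pp0:1 pp1:2 pp2:2 pp3:2 pp4:1 pp5:1 pp6:1 pp7:1 pp8:1

Answer: 1 2 2 2 1 1 1 1 1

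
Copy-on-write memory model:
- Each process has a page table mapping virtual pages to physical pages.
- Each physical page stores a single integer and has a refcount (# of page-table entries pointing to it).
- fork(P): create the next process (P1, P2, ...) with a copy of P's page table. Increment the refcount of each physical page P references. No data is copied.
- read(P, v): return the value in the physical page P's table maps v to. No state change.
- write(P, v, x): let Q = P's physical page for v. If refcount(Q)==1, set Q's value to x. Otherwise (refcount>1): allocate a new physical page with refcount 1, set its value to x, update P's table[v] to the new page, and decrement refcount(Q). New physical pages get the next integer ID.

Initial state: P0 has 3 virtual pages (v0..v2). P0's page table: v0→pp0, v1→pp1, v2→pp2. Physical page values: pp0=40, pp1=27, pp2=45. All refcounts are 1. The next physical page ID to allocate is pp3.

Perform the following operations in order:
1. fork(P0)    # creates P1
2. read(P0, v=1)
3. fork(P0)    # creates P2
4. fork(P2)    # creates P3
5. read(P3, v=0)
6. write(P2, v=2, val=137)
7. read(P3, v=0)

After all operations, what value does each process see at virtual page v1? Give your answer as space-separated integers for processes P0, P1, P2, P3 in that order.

Op 1: fork(P0) -> P1. 3 ppages; refcounts: pp0:2 pp1:2 pp2:2
Op 2: read(P0, v1) -> 27. No state change.
Op 3: fork(P0) -> P2. 3 ppages; refcounts: pp0:3 pp1:3 pp2:3
Op 4: fork(P2) -> P3. 3 ppages; refcounts: pp0:4 pp1:4 pp2:4
Op 5: read(P3, v0) -> 40. No state change.
Op 6: write(P2, v2, 137). refcount(pp2)=4>1 -> COPY to pp3. 4 ppages; refcounts: pp0:4 pp1:4 pp2:3 pp3:1
Op 7: read(P3, v0) -> 40. No state change.
P0: v1 -> pp1 = 27
P1: v1 -> pp1 = 27
P2: v1 -> pp1 = 27
P3: v1 -> pp1 = 27

Answer: 27 27 27 27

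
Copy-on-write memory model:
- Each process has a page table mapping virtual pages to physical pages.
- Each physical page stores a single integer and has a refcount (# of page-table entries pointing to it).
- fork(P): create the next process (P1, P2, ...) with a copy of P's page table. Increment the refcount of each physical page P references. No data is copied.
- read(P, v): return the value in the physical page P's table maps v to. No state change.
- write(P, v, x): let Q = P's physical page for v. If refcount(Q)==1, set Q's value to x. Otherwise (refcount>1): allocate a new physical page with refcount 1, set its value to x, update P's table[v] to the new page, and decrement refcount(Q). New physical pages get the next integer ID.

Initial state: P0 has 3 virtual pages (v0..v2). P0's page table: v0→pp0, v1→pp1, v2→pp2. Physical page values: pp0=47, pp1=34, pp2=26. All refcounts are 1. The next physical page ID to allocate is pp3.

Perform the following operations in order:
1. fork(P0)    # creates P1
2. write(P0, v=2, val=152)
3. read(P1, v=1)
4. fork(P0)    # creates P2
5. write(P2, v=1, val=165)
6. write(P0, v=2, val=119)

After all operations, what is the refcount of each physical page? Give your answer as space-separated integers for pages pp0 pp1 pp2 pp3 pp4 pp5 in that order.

Answer: 3 2 1 1 1 1

Derivation:
Op 1: fork(P0) -> P1. 3 ppages; refcounts: pp0:2 pp1:2 pp2:2
Op 2: write(P0, v2, 152). refcount(pp2)=2>1 -> COPY to pp3. 4 ppages; refcounts: pp0:2 pp1:2 pp2:1 pp3:1
Op 3: read(P1, v1) -> 34. No state change.
Op 4: fork(P0) -> P2. 4 ppages; refcounts: pp0:3 pp1:3 pp2:1 pp3:2
Op 5: write(P2, v1, 165). refcount(pp1)=3>1 -> COPY to pp4. 5 ppages; refcounts: pp0:3 pp1:2 pp2:1 pp3:2 pp4:1
Op 6: write(P0, v2, 119). refcount(pp3)=2>1 -> COPY to pp5. 6 ppages; refcounts: pp0:3 pp1:2 pp2:1 pp3:1 pp4:1 pp5:1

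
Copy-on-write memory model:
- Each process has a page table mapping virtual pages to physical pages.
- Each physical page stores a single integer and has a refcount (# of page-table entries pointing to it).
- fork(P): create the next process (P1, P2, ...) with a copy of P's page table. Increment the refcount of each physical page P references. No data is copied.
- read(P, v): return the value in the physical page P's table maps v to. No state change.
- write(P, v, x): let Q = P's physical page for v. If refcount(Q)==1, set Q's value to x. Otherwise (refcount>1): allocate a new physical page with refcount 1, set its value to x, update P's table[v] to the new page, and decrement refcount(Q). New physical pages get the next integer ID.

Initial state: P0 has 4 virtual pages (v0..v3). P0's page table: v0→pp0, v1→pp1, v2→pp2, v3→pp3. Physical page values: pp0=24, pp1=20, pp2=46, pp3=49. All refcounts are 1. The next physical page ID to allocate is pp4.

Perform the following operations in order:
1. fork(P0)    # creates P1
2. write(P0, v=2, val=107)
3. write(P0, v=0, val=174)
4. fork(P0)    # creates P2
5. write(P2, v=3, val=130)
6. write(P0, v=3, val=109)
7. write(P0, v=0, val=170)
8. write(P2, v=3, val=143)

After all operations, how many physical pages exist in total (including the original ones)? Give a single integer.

Op 1: fork(P0) -> P1. 4 ppages; refcounts: pp0:2 pp1:2 pp2:2 pp3:2
Op 2: write(P0, v2, 107). refcount(pp2)=2>1 -> COPY to pp4. 5 ppages; refcounts: pp0:2 pp1:2 pp2:1 pp3:2 pp4:1
Op 3: write(P0, v0, 174). refcount(pp0)=2>1 -> COPY to pp5. 6 ppages; refcounts: pp0:1 pp1:2 pp2:1 pp3:2 pp4:1 pp5:1
Op 4: fork(P0) -> P2. 6 ppages; refcounts: pp0:1 pp1:3 pp2:1 pp3:3 pp4:2 pp5:2
Op 5: write(P2, v3, 130). refcount(pp3)=3>1 -> COPY to pp6. 7 ppages; refcounts: pp0:1 pp1:3 pp2:1 pp3:2 pp4:2 pp5:2 pp6:1
Op 6: write(P0, v3, 109). refcount(pp3)=2>1 -> COPY to pp7. 8 ppages; refcounts: pp0:1 pp1:3 pp2:1 pp3:1 pp4:2 pp5:2 pp6:1 pp7:1
Op 7: write(P0, v0, 170). refcount(pp5)=2>1 -> COPY to pp8. 9 ppages; refcounts: pp0:1 pp1:3 pp2:1 pp3:1 pp4:2 pp5:1 pp6:1 pp7:1 pp8:1
Op 8: write(P2, v3, 143). refcount(pp6)=1 -> write in place. 9 ppages; refcounts: pp0:1 pp1:3 pp2:1 pp3:1 pp4:2 pp5:1 pp6:1 pp7:1 pp8:1

Answer: 9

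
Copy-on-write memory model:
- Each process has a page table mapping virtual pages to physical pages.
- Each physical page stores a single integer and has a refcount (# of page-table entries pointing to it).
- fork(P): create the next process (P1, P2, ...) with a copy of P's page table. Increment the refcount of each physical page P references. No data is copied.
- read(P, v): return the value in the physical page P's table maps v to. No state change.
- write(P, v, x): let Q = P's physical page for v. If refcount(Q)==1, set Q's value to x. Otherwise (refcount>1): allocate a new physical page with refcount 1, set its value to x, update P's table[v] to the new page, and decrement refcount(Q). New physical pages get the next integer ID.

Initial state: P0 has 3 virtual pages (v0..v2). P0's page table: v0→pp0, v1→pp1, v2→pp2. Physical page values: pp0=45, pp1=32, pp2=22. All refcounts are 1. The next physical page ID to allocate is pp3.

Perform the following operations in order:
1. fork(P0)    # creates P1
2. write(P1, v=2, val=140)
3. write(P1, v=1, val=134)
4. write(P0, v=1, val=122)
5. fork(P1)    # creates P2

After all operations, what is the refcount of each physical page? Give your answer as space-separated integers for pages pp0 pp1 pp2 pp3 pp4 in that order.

Op 1: fork(P0) -> P1. 3 ppages; refcounts: pp0:2 pp1:2 pp2:2
Op 2: write(P1, v2, 140). refcount(pp2)=2>1 -> COPY to pp3. 4 ppages; refcounts: pp0:2 pp1:2 pp2:1 pp3:1
Op 3: write(P1, v1, 134). refcount(pp1)=2>1 -> COPY to pp4. 5 ppages; refcounts: pp0:2 pp1:1 pp2:1 pp3:1 pp4:1
Op 4: write(P0, v1, 122). refcount(pp1)=1 -> write in place. 5 ppages; refcounts: pp0:2 pp1:1 pp2:1 pp3:1 pp4:1
Op 5: fork(P1) -> P2. 5 ppages; refcounts: pp0:3 pp1:1 pp2:1 pp3:2 pp4:2

Answer: 3 1 1 2 2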